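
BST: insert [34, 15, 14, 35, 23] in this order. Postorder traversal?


Root = 34; build tree by BST insertion.
Postorder traversal: [14, 23, 15, 35, 34]


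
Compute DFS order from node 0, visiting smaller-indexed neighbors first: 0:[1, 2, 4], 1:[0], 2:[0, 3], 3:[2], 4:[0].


DFS stack-based: start with [0]
Visit order: [0, 1, 2, 3, 4]


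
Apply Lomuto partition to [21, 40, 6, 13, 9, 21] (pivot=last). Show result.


Elements <= 21 go left of pivot.
Result: [21, 6, 13, 9, 21, 40], pivot at index 4


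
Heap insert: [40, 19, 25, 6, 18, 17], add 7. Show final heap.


Append 7: [40, 19, 25, 6, 18, 17, 7]
Bubble up: no swaps needed
Result: [40, 19, 25, 6, 18, 17, 7]


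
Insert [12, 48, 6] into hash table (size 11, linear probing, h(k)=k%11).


Insertions: 12->slot 1; 48->slot 4; 6->slot 6
Table: [None, 12, None, None, 48, None, 6, None, None, None, None]


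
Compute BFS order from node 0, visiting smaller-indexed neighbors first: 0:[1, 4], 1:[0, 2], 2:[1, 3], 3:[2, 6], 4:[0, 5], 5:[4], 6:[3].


BFS queue: start with [0]
Visit order: [0, 1, 4, 2, 5, 3, 6]


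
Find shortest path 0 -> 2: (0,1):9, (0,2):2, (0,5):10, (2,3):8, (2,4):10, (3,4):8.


Dijkstra from 0:
Distances: {0: 0, 1: 9, 2: 2, 3: 10, 4: 12, 5: 10}
Shortest distance to 2 = 2, path = [0, 2]


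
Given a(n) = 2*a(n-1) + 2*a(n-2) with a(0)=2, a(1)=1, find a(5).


Build bottom-up:
...a(3)=14, a(4)=40, a(5)=2*40+2*14=108


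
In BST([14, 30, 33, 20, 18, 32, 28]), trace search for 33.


BST root = 14
Search for 33: compare at each node
Path: [14, 30, 33]


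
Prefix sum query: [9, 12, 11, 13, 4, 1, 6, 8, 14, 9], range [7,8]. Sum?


Prefix sums: [0, 9, 21, 32, 45, 49, 50, 56, 64, 78, 87]
Sum[7..8] = prefix[9] - prefix[7] = 78 - 56 = 22


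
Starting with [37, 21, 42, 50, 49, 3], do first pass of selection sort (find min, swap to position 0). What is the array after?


After one pass: [3, 21, 42, 50, 49, 37]


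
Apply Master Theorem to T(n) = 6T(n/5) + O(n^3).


a=6, b=5, c=3. log_5(6)=1.113 < c=3. Case 3: O(n^c) = O(n^3)
Complexity: O(n^3)


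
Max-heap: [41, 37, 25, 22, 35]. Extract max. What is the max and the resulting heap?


Max = 41
Replace root with last, heapify down
Resulting heap: [37, 35, 25, 22]


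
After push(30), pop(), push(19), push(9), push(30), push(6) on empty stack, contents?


push(30) -> [30]
pop() returns 30 -> []
push(19) -> [19]
push(9) -> [19, 9]
push(30) -> [19, 9, 30]
push(6) -> [19, 9, 30, 6]
Final stack (bottom to top): [19, 9, 30, 6]


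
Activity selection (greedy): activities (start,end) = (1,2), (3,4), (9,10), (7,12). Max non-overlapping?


Greedy: pick earliest-ending, then skip overlaps.
Selected (3 activities): [(1, 2), (3, 4), (9, 10)]


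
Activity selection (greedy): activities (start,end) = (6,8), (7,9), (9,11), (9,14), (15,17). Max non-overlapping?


Greedy: pick earliest-ending, then skip overlaps.
Selected (3 activities): [(6, 8), (9, 11), (15, 17)]


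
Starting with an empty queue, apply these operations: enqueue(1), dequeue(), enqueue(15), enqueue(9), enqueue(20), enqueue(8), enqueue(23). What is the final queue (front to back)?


enqueue(1) -> [1]
dequeue() returns 1 -> []
enqueue(15) -> [15]
enqueue(9) -> [15, 9]
enqueue(20) -> [15, 9, 20]
enqueue(8) -> [15, 9, 20, 8]
enqueue(23) -> [15, 9, 20, 8, 23]
Final queue (front to back): [15, 9, 20, 8, 23]


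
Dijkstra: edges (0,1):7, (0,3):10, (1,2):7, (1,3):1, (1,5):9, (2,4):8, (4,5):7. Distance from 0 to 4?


Dijkstra from 0:
Distances: {0: 0, 1: 7, 2: 14, 3: 8, 4: 22, 5: 16}
Shortest distance to 4 = 22, path = [0, 1, 2, 4]


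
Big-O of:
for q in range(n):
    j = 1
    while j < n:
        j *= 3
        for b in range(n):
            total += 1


Per nesting level: O(n) * O(log n) * O(n) = O(n^2 log n)
Complexity: O(n^2 log n)


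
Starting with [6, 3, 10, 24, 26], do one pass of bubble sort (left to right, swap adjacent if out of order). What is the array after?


After one pass: [3, 6, 10, 24, 26]


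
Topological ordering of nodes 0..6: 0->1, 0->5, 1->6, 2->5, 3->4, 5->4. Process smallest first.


Kahn's algorithm, process smallest node first
Order: [0, 1, 2, 3, 5, 4, 6]


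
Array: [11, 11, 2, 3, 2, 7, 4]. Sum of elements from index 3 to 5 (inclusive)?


Prefix sums: [0, 11, 22, 24, 27, 29, 36, 40]
Sum[3..5] = prefix[6] - prefix[3] = 36 - 24 = 12


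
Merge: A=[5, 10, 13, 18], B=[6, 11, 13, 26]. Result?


Compare heads, take smaller each step.
Merged: [5, 6, 10, 11, 13, 13, 18, 26]


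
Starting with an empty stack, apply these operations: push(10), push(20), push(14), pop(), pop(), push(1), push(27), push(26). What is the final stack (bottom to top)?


push(10) -> [10]
push(20) -> [10, 20]
push(14) -> [10, 20, 14]
pop() returns 14 -> [10, 20]
pop() returns 20 -> [10]
push(1) -> [10, 1]
push(27) -> [10, 1, 27]
push(26) -> [10, 1, 27, 26]
Final stack (bottom to top): [10, 1, 27, 26]


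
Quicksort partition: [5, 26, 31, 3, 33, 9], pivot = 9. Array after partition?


Elements <= 9 go left of pivot.
Result: [5, 3, 9, 26, 33, 31], pivot at index 2


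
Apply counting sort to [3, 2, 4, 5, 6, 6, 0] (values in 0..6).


Count array: [1, 0, 1, 1, 1, 1, 2]
Reconstruct: [0, 2, 3, 4, 5, 6, 6]


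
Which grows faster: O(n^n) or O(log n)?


logarithmic grows slower than n^n
O(log n) is asymptotically smaller; O(n^n) grows faster


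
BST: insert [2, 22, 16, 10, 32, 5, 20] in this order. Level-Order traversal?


Root = 2; build tree by BST insertion.
Level-Order traversal: [2, 22, 16, 32, 10, 20, 5]


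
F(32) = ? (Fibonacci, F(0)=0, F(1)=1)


F(n)=F(n-1)+F(n-2)
...F(30)=832040, F(31)=1346269, F(32)=2178309


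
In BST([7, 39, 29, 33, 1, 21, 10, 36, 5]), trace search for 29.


BST root = 7
Search for 29: compare at each node
Path: [7, 39, 29]


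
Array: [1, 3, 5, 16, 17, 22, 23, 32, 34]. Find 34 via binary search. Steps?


Search for 34:
[0,8] mid=4 arr[4]=17
[5,8] mid=6 arr[6]=23
[7,8] mid=7 arr[7]=32
[8,8] mid=8 arr[8]=34
Total: 4 comparisons


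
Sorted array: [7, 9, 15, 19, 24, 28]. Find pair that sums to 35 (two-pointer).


Two pointers: lo=0, hi=5
Found pair: (7, 28) summing to 35


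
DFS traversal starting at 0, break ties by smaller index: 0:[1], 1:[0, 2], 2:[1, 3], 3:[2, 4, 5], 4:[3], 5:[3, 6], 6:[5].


DFS stack-based: start with [0]
Visit order: [0, 1, 2, 3, 4, 5, 6]


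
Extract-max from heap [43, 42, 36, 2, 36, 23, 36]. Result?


Max = 43
Replace root with last, heapify down
Resulting heap: [42, 36, 36, 2, 36, 23]


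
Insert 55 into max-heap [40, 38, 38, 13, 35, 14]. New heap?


Append 55: [40, 38, 38, 13, 35, 14, 55]
Bubble up: swap idx 6(55) with idx 2(38); swap idx 2(55) with idx 0(40)
Result: [55, 38, 40, 13, 35, 14, 38]


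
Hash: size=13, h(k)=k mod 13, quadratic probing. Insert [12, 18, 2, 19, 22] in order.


Insertions: 12->slot 12; 18->slot 5; 2->slot 2; 19->slot 6; 22->slot 9
Table: [None, None, 2, None, None, 18, 19, None, None, 22, None, None, 12]


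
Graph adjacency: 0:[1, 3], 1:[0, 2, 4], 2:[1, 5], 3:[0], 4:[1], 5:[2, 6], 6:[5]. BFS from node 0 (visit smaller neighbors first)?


BFS queue: start with [0]
Visit order: [0, 1, 3, 2, 4, 5, 6]


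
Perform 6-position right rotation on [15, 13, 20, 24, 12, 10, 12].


Right rotate by 6: [13, 20, 24, 12, 10, 12, 15]


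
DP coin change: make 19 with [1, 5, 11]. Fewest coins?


dp[0]=0; dp[i]=1+min(dp[i-c] for c in coins)
...dp[14]=4, dp[15]=3, dp[16]=2, dp[17]=3, dp[18]=4, dp[19]=5
Minimum coins for 19 = 5


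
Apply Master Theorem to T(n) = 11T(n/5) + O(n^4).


a=11, b=5, c=4. log_5(11)=1.490 < c=4. Case 3: O(n^c) = O(n^4)
Complexity: O(n^4)


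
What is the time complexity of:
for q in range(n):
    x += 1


Per nesting level: O(n) = O(n)
Complexity: O(n)


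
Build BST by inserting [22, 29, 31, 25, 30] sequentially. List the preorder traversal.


Root = 22; build tree by BST insertion.
Preorder traversal: [22, 29, 25, 31, 30]


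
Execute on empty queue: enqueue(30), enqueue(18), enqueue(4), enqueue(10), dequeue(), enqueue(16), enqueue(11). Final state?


enqueue(30) -> [30]
enqueue(18) -> [30, 18]
enqueue(4) -> [30, 18, 4]
enqueue(10) -> [30, 18, 4, 10]
dequeue() returns 30 -> [18, 4, 10]
enqueue(16) -> [18, 4, 10, 16]
enqueue(11) -> [18, 4, 10, 16, 11]
Final queue (front to back): [18, 4, 10, 16, 11]


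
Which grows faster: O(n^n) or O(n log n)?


linearithmic grows slower than n^n
O(n log n) is asymptotically smaller; O(n^n) grows faster


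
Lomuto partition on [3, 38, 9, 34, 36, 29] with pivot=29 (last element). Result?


Elements <= 29 go left of pivot.
Result: [3, 9, 29, 34, 36, 38], pivot at index 2


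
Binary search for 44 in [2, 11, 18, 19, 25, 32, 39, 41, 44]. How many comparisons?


Search for 44:
[0,8] mid=4 arr[4]=25
[5,8] mid=6 arr[6]=39
[7,8] mid=7 arr[7]=41
[8,8] mid=8 arr[8]=44
Total: 4 comparisons


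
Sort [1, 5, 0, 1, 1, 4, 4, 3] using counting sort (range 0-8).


Count array: [1, 3, 0, 1, 2, 1, 0, 0, 0]
Reconstruct: [0, 1, 1, 1, 3, 4, 4, 5]


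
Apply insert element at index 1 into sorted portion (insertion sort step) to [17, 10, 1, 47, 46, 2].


After one pass: [10, 17, 1, 47, 46, 2]


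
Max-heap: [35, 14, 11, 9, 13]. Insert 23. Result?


Append 23: [35, 14, 11, 9, 13, 23]
Bubble up: swap idx 5(23) with idx 2(11)
Result: [35, 14, 23, 9, 13, 11]


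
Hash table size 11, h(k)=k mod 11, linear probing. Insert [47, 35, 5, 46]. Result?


Insertions: 47->slot 3; 35->slot 2; 5->slot 5; 46->slot 4
Table: [None, None, 35, 47, 46, 5, None, None, None, None, None]


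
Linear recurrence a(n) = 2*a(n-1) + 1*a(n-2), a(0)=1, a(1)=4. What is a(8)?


Build bottom-up:
...a(6)=309, a(7)=746, a(8)=2*746+1*309=1801


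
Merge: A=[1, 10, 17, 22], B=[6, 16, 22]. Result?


Compare heads, take smaller each step.
Merged: [1, 6, 10, 16, 17, 22, 22]


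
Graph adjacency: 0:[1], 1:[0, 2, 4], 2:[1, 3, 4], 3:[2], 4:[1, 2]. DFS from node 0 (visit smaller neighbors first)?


DFS stack-based: start with [0]
Visit order: [0, 1, 2, 3, 4]


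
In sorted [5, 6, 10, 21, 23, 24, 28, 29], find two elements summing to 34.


Two pointers: lo=0, hi=7
Found pair: (5, 29) summing to 34


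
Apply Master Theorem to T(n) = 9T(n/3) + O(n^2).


a=9, b=3, c=2. log_3(9)=2 = c=2. Case 2: O(n^c log n) = O(n^2 log n)
Complexity: O(n^2 log n)


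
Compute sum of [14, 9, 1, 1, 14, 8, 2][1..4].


Prefix sums: [0, 14, 23, 24, 25, 39, 47, 49]
Sum[1..4] = prefix[5] - prefix[1] = 39 - 14 = 25


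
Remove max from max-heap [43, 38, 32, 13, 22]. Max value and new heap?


Max = 43
Replace root with last, heapify down
Resulting heap: [38, 22, 32, 13]


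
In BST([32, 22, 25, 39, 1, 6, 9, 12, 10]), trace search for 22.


BST root = 32
Search for 22: compare at each node
Path: [32, 22]


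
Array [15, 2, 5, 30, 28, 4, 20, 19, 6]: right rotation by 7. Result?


Right rotate by 7: [5, 30, 28, 4, 20, 19, 6, 15, 2]


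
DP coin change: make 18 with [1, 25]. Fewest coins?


dp[0]=0; dp[i]=1+min(dp[i-c] for c in coins)
...dp[13]=13, dp[14]=14, dp[15]=15, dp[16]=16, dp[17]=17, dp[18]=18
Minimum coins for 18 = 18


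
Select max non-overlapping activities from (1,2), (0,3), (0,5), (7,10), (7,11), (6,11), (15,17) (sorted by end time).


Greedy: pick earliest-ending, then skip overlaps.
Selected (3 activities): [(1, 2), (7, 10), (15, 17)]


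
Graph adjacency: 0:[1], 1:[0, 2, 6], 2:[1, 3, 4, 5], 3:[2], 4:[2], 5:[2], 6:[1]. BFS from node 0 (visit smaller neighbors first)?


BFS queue: start with [0]
Visit order: [0, 1, 2, 6, 3, 4, 5]


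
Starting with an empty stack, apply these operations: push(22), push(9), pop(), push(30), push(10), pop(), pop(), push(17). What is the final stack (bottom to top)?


push(22) -> [22]
push(9) -> [22, 9]
pop() returns 9 -> [22]
push(30) -> [22, 30]
push(10) -> [22, 30, 10]
pop() returns 10 -> [22, 30]
pop() returns 30 -> [22]
push(17) -> [22, 17]
Final stack (bottom to top): [22, 17]


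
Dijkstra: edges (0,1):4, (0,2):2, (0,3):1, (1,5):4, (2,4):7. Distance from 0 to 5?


Dijkstra from 0:
Distances: {0: 0, 1: 4, 2: 2, 3: 1, 4: 9, 5: 8}
Shortest distance to 5 = 8, path = [0, 1, 5]


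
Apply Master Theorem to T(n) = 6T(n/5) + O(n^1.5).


a=6, b=5, c=1.5. log_5(6)=1.113 < c=1.5. Case 3: O(n^c) = O(n^1.500)
Complexity: O(n^1.500)


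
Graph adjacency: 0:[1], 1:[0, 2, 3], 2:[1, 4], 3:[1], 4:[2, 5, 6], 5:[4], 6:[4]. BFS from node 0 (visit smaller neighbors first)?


BFS queue: start with [0]
Visit order: [0, 1, 2, 3, 4, 5, 6]


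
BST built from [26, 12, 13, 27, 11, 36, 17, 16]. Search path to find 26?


BST root = 26
Search for 26: compare at each node
Path: [26]


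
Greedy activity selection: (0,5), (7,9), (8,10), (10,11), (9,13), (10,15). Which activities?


Greedy: pick earliest-ending, then skip overlaps.
Selected (3 activities): [(0, 5), (7, 9), (10, 11)]


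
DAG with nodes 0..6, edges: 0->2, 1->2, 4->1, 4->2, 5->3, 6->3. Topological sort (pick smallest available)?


Kahn's algorithm, process smallest node first
Order: [0, 4, 1, 2, 5, 6, 3]


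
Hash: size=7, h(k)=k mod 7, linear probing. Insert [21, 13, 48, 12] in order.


Insertions: 21->slot 0; 13->slot 6; 48->slot 1; 12->slot 5
Table: [21, 48, None, None, None, 12, 13]


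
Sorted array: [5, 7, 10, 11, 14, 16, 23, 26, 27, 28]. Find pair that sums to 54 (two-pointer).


Two pointers: lo=0, hi=9
Found pair: (26, 28) summing to 54


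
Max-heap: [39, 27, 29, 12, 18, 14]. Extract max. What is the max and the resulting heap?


Max = 39
Replace root with last, heapify down
Resulting heap: [29, 27, 14, 12, 18]


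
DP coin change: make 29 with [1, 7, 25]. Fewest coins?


dp[0]=0; dp[i]=1+min(dp[i-c] for c in coins)
...dp[24]=6, dp[25]=1, dp[26]=2, dp[27]=3, dp[28]=4, dp[29]=5
Minimum coins for 29 = 5


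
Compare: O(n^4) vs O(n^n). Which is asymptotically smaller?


quartic grows slower than n^n
O(n^4) is asymptotically smaller; O(n^n) grows faster


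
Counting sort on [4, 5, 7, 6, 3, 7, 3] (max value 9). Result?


Count array: [0, 0, 0, 2, 1, 1, 1, 2, 0, 0]
Reconstruct: [3, 3, 4, 5, 6, 7, 7]


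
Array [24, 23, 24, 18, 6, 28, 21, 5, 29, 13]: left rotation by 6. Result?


Left rotate by 6: [21, 5, 29, 13, 24, 23, 24, 18, 6, 28]


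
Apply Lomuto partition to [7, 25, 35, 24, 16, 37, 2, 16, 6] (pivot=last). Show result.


Elements <= 6 go left of pivot.
Result: [2, 6, 35, 24, 16, 37, 7, 16, 25], pivot at index 1


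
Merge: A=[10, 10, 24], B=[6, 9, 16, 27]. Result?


Compare heads, take smaller each step.
Merged: [6, 9, 10, 10, 16, 24, 27]


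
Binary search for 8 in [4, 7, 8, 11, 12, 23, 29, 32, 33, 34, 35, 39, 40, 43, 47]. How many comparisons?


Search for 8:
[0,14] mid=7 arr[7]=32
[0,6] mid=3 arr[3]=11
[0,2] mid=1 arr[1]=7
[2,2] mid=2 arr[2]=8
Total: 4 comparisons


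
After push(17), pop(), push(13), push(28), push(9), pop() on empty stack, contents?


push(17) -> [17]
pop() returns 17 -> []
push(13) -> [13]
push(28) -> [13, 28]
push(9) -> [13, 28, 9]
pop() returns 9 -> [13, 28]
Final stack (bottom to top): [13, 28]


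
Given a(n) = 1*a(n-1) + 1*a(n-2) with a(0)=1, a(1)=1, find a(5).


Build bottom-up:
...a(3)=3, a(4)=5, a(5)=1*5+1*3=8


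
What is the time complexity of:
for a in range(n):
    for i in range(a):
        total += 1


Per nesting level: O(n) * O(n) [triangular over a] = O(n^2)
Complexity: O(n^2)


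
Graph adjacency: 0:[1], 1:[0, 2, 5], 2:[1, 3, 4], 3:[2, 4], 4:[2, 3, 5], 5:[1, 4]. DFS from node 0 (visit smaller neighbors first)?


DFS stack-based: start with [0]
Visit order: [0, 1, 2, 3, 4, 5]


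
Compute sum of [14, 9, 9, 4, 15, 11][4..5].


Prefix sums: [0, 14, 23, 32, 36, 51, 62]
Sum[4..5] = prefix[6] - prefix[4] = 62 - 36 = 26


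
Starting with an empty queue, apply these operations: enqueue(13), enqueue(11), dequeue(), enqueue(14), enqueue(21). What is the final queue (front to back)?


enqueue(13) -> [13]
enqueue(11) -> [13, 11]
dequeue() returns 13 -> [11]
enqueue(14) -> [11, 14]
enqueue(21) -> [11, 14, 21]
Final queue (front to back): [11, 14, 21]


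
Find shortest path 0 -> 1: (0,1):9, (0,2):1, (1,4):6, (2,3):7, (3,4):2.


Dijkstra from 0:
Distances: {0: 0, 1: 9, 2: 1, 3: 8, 4: 10}
Shortest distance to 1 = 9, path = [0, 1]


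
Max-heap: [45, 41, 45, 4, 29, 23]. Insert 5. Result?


Append 5: [45, 41, 45, 4, 29, 23, 5]
Bubble up: no swaps needed
Result: [45, 41, 45, 4, 29, 23, 5]


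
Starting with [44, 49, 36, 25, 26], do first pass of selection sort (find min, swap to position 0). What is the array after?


After one pass: [25, 49, 36, 44, 26]


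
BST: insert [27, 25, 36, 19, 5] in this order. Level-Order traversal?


Root = 27; build tree by BST insertion.
Level-Order traversal: [27, 25, 36, 19, 5]


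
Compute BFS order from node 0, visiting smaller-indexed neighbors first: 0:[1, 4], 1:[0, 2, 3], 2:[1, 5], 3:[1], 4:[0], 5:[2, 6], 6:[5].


BFS queue: start with [0]
Visit order: [0, 1, 4, 2, 3, 5, 6]


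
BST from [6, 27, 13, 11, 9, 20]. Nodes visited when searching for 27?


BST root = 6
Search for 27: compare at each node
Path: [6, 27]


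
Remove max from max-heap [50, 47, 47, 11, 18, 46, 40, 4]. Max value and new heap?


Max = 50
Replace root with last, heapify down
Resulting heap: [47, 18, 47, 11, 4, 46, 40]


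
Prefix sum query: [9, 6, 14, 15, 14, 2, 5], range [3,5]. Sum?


Prefix sums: [0, 9, 15, 29, 44, 58, 60, 65]
Sum[3..5] = prefix[6] - prefix[3] = 60 - 29 = 31


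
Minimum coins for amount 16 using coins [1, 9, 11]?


dp[0]=0; dp[i]=1+min(dp[i-c] for c in coins)
...dp[11]=1, dp[12]=2, dp[13]=3, dp[14]=4, dp[15]=5, dp[16]=6
Minimum coins for 16 = 6


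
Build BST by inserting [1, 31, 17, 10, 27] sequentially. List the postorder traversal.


Root = 1; build tree by BST insertion.
Postorder traversal: [10, 27, 17, 31, 1]


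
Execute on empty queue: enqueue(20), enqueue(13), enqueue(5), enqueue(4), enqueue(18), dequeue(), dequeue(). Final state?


enqueue(20) -> [20]
enqueue(13) -> [20, 13]
enqueue(5) -> [20, 13, 5]
enqueue(4) -> [20, 13, 5, 4]
enqueue(18) -> [20, 13, 5, 4, 18]
dequeue() returns 20 -> [13, 5, 4, 18]
dequeue() returns 13 -> [5, 4, 18]
Final queue (front to back): [5, 4, 18]


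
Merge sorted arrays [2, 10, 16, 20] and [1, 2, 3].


Compare heads, take smaller each step.
Merged: [1, 2, 2, 3, 10, 16, 20]


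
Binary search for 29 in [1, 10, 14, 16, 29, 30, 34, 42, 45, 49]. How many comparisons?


Search for 29:
[0,9] mid=4 arr[4]=29
Total: 1 comparisons


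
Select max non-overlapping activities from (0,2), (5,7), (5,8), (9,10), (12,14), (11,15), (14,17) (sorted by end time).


Greedy: pick earliest-ending, then skip overlaps.
Selected (5 activities): [(0, 2), (5, 7), (9, 10), (12, 14), (14, 17)]


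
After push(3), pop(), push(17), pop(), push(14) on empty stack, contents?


push(3) -> [3]
pop() returns 3 -> []
push(17) -> [17]
pop() returns 17 -> []
push(14) -> [14]
Final stack (bottom to top): [14]


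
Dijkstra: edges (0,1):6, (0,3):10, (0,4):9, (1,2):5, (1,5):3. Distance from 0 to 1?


Dijkstra from 0:
Distances: {0: 0, 1: 6, 2: 11, 3: 10, 4: 9, 5: 9}
Shortest distance to 1 = 6, path = [0, 1]


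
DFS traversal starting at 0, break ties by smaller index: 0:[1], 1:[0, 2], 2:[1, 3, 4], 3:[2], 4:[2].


DFS stack-based: start with [0]
Visit order: [0, 1, 2, 3, 4]


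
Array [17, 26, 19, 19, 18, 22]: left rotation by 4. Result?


Left rotate by 4: [18, 22, 17, 26, 19, 19]


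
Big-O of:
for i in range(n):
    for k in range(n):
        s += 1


Per nesting level: O(n) * O(n) = O(n^2)
Complexity: O(n^2)


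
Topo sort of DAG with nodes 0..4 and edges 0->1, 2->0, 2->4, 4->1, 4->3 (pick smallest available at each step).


Kahn's algorithm, process smallest node first
Order: [2, 0, 4, 1, 3]


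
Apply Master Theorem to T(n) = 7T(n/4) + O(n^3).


a=7, b=4, c=3. log_4(7)=1.404 < c=3. Case 3: O(n^c) = O(n^3)
Complexity: O(n^3)


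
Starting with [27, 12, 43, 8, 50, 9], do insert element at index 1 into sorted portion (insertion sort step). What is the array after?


After one pass: [12, 27, 43, 8, 50, 9]


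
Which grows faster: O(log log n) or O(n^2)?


double-logarithmic grows slower than quadratic
O(log log n) is asymptotically smaller; O(n^2) grows faster


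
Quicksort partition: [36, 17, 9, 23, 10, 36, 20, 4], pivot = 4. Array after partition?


Elements <= 4 go left of pivot.
Result: [4, 17, 9, 23, 10, 36, 20, 36], pivot at index 0


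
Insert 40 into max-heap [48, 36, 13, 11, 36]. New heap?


Append 40: [48, 36, 13, 11, 36, 40]
Bubble up: swap idx 5(40) with idx 2(13)
Result: [48, 36, 40, 11, 36, 13]


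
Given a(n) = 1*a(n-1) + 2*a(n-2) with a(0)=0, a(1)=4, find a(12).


Build bottom-up:
...a(10)=1364, a(11)=2732, a(12)=1*2732+2*1364=5460


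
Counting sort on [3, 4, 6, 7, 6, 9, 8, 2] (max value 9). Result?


Count array: [0, 0, 1, 1, 1, 0, 2, 1, 1, 1]
Reconstruct: [2, 3, 4, 6, 6, 7, 8, 9]


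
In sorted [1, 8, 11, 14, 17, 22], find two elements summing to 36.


Two pointers: lo=0, hi=5
Found pair: (14, 22) summing to 36


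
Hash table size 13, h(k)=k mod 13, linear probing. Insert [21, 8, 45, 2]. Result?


Insertions: 21->slot 8; 8->slot 9; 45->slot 6; 2->slot 2
Table: [None, None, 2, None, None, None, 45, None, 21, 8, None, None, None]


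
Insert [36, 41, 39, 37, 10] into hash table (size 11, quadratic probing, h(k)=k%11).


Insertions: 36->slot 3; 41->slot 8; 39->slot 6; 37->slot 4; 10->slot 10
Table: [None, None, None, 36, 37, None, 39, None, 41, None, 10]


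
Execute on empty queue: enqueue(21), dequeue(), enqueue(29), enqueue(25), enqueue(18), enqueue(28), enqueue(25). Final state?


enqueue(21) -> [21]
dequeue() returns 21 -> []
enqueue(29) -> [29]
enqueue(25) -> [29, 25]
enqueue(18) -> [29, 25, 18]
enqueue(28) -> [29, 25, 18, 28]
enqueue(25) -> [29, 25, 18, 28, 25]
Final queue (front to back): [29, 25, 18, 28, 25]


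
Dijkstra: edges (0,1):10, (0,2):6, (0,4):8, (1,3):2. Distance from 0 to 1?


Dijkstra from 0:
Distances: {0: 0, 1: 10, 2: 6, 3: 12, 4: 8}
Shortest distance to 1 = 10, path = [0, 1]


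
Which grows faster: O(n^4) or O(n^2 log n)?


n^2 log n grows slower than quartic
O(n^2 log n) is asymptotically smaller; O(n^4) grows faster


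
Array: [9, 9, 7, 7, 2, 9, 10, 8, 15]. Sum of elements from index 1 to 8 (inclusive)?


Prefix sums: [0, 9, 18, 25, 32, 34, 43, 53, 61, 76]
Sum[1..8] = prefix[9] - prefix[1] = 76 - 9 = 67


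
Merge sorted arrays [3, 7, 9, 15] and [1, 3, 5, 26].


Compare heads, take smaller each step.
Merged: [1, 3, 3, 5, 7, 9, 15, 26]


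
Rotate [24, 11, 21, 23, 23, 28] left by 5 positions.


Left rotate by 5: [28, 24, 11, 21, 23, 23]


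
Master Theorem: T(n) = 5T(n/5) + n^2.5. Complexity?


a=5, b=5, c=2.5. log_5(5)=1 < c=2.5. Case 3: O(n^c) = O(n^2.500)
Complexity: O(n^2.500)


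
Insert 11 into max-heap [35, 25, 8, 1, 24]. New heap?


Append 11: [35, 25, 8, 1, 24, 11]
Bubble up: swap idx 5(11) with idx 2(8)
Result: [35, 25, 11, 1, 24, 8]


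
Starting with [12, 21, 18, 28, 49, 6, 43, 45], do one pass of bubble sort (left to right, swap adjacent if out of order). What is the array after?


After one pass: [12, 18, 21, 28, 6, 43, 45, 49]


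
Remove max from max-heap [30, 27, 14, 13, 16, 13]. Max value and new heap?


Max = 30
Replace root with last, heapify down
Resulting heap: [27, 16, 14, 13, 13]


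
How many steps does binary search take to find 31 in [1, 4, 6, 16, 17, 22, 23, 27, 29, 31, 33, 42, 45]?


Search for 31:
[0,12] mid=6 arr[6]=23
[7,12] mid=9 arr[9]=31
Total: 2 comparisons


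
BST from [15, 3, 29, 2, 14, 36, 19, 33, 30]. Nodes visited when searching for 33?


BST root = 15
Search for 33: compare at each node
Path: [15, 29, 36, 33]


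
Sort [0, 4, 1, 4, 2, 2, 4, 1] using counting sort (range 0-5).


Count array: [1, 2, 2, 0, 3, 0]
Reconstruct: [0, 1, 1, 2, 2, 4, 4, 4]


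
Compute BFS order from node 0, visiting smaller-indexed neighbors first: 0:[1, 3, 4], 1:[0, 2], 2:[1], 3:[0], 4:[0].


BFS queue: start with [0]
Visit order: [0, 1, 3, 4, 2]


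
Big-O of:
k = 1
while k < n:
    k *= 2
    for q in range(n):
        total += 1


Per nesting level: O(log n) * O(n) = O(n log n)
Complexity: O(n log n)


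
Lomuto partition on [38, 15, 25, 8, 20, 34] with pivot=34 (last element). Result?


Elements <= 34 go left of pivot.
Result: [15, 25, 8, 20, 34, 38], pivot at index 4


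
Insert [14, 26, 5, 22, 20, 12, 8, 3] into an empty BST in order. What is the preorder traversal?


Root = 14; build tree by BST insertion.
Preorder traversal: [14, 5, 3, 12, 8, 26, 22, 20]


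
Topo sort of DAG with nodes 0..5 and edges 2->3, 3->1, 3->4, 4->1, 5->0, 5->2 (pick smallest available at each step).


Kahn's algorithm, process smallest node first
Order: [5, 0, 2, 3, 4, 1]


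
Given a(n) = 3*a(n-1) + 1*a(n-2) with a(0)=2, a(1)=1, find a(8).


Build bottom-up:
...a(6)=578, a(7)=1909, a(8)=3*1909+1*578=6305


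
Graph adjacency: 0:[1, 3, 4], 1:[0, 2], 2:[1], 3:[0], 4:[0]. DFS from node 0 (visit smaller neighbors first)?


DFS stack-based: start with [0]
Visit order: [0, 1, 2, 3, 4]


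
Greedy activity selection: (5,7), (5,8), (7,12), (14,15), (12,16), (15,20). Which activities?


Greedy: pick earliest-ending, then skip overlaps.
Selected (4 activities): [(5, 7), (7, 12), (14, 15), (15, 20)]


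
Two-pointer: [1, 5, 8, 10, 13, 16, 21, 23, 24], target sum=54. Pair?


Two pointers: lo=0, hi=8
No pair sums to 54


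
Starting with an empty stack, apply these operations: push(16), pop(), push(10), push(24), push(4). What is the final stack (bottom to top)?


push(16) -> [16]
pop() returns 16 -> []
push(10) -> [10]
push(24) -> [10, 24]
push(4) -> [10, 24, 4]
Final stack (bottom to top): [10, 24, 4]


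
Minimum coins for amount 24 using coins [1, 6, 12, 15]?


dp[0]=0; dp[i]=1+min(dp[i-c] for c in coins)
...dp[19]=3, dp[20]=4, dp[21]=2, dp[22]=3, dp[23]=4, dp[24]=2
Minimum coins for 24 = 2


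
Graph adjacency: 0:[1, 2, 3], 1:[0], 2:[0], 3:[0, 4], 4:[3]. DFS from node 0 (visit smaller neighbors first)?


DFS stack-based: start with [0]
Visit order: [0, 1, 2, 3, 4]


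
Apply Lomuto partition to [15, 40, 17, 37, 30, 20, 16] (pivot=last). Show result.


Elements <= 16 go left of pivot.
Result: [15, 16, 17, 37, 30, 20, 40], pivot at index 1


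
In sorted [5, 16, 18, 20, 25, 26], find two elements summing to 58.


Two pointers: lo=0, hi=5
No pair sums to 58


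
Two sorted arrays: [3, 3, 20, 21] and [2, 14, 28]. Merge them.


Compare heads, take smaller each step.
Merged: [2, 3, 3, 14, 20, 21, 28]


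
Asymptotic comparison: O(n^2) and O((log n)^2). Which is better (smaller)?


polylogarithmic grows slower than quadratic
O((log n)^2) is asymptotically smaller; O(n^2) grows faster


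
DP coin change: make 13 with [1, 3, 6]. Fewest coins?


dp[0]=0; dp[i]=1+min(dp[i-c] for c in coins)
...dp[8]=3, dp[9]=2, dp[10]=3, dp[11]=4, dp[12]=2, dp[13]=3
Minimum coins for 13 = 3


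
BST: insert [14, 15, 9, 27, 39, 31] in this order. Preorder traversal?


Root = 14; build tree by BST insertion.
Preorder traversal: [14, 9, 15, 27, 39, 31]


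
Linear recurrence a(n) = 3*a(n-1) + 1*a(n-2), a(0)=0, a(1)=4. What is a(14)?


Build bottom-up:
...a(12)=1869120, a(13)=6173284, a(14)=3*6173284+1*1869120=20388972


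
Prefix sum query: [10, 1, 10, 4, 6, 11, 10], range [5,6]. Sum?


Prefix sums: [0, 10, 11, 21, 25, 31, 42, 52]
Sum[5..6] = prefix[7] - prefix[5] = 52 - 31 = 21


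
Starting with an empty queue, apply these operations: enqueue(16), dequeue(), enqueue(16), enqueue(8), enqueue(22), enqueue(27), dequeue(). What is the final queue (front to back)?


enqueue(16) -> [16]
dequeue() returns 16 -> []
enqueue(16) -> [16]
enqueue(8) -> [16, 8]
enqueue(22) -> [16, 8, 22]
enqueue(27) -> [16, 8, 22, 27]
dequeue() returns 16 -> [8, 22, 27]
Final queue (front to back): [8, 22, 27]


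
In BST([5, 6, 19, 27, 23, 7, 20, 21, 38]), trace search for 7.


BST root = 5
Search for 7: compare at each node
Path: [5, 6, 19, 7]


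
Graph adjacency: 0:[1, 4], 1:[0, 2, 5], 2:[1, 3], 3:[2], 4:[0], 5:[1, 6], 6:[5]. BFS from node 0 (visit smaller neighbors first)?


BFS queue: start with [0]
Visit order: [0, 1, 4, 2, 5, 3, 6]


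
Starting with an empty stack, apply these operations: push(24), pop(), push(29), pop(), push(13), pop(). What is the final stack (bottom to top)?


push(24) -> [24]
pop() returns 24 -> []
push(29) -> [29]
pop() returns 29 -> []
push(13) -> [13]
pop() returns 13 -> []
Final stack (bottom to top): []


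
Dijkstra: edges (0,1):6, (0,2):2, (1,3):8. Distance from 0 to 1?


Dijkstra from 0:
Distances: {0: 0, 1: 6, 2: 2, 3: 14}
Shortest distance to 1 = 6, path = [0, 1]


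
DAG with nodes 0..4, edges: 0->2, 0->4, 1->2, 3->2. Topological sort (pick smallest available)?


Kahn's algorithm, process smallest node first
Order: [0, 1, 3, 2, 4]


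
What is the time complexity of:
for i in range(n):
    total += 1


Per nesting level: O(n) = O(n)
Complexity: O(n)


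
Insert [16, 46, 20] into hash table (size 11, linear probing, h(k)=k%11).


Insertions: 16->slot 5; 46->slot 2; 20->slot 9
Table: [None, None, 46, None, None, 16, None, None, None, 20, None]


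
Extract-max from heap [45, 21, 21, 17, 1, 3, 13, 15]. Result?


Max = 45
Replace root with last, heapify down
Resulting heap: [21, 17, 21, 15, 1, 3, 13]


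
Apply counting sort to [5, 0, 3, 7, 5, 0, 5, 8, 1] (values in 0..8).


Count array: [2, 1, 0, 1, 0, 3, 0, 1, 1]
Reconstruct: [0, 0, 1, 3, 5, 5, 5, 7, 8]


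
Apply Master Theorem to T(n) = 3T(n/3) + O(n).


a=3, b=3, c=1. log_3(3)=1 = c=1. Case 2: O(n^c log n) = O(n log n)
Complexity: O(n log n)


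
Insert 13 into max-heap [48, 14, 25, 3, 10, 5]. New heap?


Append 13: [48, 14, 25, 3, 10, 5, 13]
Bubble up: no swaps needed
Result: [48, 14, 25, 3, 10, 5, 13]


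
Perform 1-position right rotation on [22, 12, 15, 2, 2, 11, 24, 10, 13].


Right rotate by 1: [13, 22, 12, 15, 2, 2, 11, 24, 10]


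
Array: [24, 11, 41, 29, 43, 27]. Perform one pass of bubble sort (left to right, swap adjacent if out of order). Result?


After one pass: [11, 24, 29, 41, 27, 43]


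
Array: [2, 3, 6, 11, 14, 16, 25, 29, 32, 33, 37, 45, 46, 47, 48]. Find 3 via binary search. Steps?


Search for 3:
[0,14] mid=7 arr[7]=29
[0,6] mid=3 arr[3]=11
[0,2] mid=1 arr[1]=3
Total: 3 comparisons


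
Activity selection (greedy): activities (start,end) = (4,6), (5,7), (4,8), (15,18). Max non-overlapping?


Greedy: pick earliest-ending, then skip overlaps.
Selected (2 activities): [(4, 6), (15, 18)]


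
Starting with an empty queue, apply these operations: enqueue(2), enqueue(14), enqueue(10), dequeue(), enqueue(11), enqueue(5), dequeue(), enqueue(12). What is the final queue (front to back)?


enqueue(2) -> [2]
enqueue(14) -> [2, 14]
enqueue(10) -> [2, 14, 10]
dequeue() returns 2 -> [14, 10]
enqueue(11) -> [14, 10, 11]
enqueue(5) -> [14, 10, 11, 5]
dequeue() returns 14 -> [10, 11, 5]
enqueue(12) -> [10, 11, 5, 12]
Final queue (front to back): [10, 11, 5, 12]


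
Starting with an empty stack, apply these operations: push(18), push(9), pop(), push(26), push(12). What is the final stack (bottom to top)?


push(18) -> [18]
push(9) -> [18, 9]
pop() returns 9 -> [18]
push(26) -> [18, 26]
push(12) -> [18, 26, 12]
Final stack (bottom to top): [18, 26, 12]


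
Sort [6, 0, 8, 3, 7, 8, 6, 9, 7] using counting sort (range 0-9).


Count array: [1, 0, 0, 1, 0, 0, 2, 2, 2, 1]
Reconstruct: [0, 3, 6, 6, 7, 7, 8, 8, 9]


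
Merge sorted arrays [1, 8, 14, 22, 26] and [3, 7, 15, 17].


Compare heads, take smaller each step.
Merged: [1, 3, 7, 8, 14, 15, 17, 22, 26]


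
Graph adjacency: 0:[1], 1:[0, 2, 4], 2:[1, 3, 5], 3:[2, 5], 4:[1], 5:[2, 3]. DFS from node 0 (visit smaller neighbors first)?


DFS stack-based: start with [0]
Visit order: [0, 1, 2, 3, 5, 4]


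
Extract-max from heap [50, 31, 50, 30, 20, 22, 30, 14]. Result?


Max = 50
Replace root with last, heapify down
Resulting heap: [50, 31, 30, 30, 20, 22, 14]


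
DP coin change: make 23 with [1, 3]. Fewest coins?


dp[0]=0; dp[i]=1+min(dp[i-c] for c in coins)
...dp[18]=6, dp[19]=7, dp[20]=8, dp[21]=7, dp[22]=8, dp[23]=9
Minimum coins for 23 = 9


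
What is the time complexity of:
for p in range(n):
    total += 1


Per nesting level: O(n) = O(n)
Complexity: O(n)


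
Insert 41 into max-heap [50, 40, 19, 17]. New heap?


Append 41: [50, 40, 19, 17, 41]
Bubble up: swap idx 4(41) with idx 1(40)
Result: [50, 41, 19, 17, 40]


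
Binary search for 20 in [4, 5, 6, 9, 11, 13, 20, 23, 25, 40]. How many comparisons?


Search for 20:
[0,9] mid=4 arr[4]=11
[5,9] mid=7 arr[7]=23
[5,6] mid=5 arr[5]=13
[6,6] mid=6 arr[6]=20
Total: 4 comparisons


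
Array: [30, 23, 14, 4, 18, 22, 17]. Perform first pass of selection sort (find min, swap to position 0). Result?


After one pass: [4, 23, 14, 30, 18, 22, 17]


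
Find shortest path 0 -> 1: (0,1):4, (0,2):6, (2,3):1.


Dijkstra from 0:
Distances: {0: 0, 1: 4, 2: 6, 3: 7}
Shortest distance to 1 = 4, path = [0, 1]


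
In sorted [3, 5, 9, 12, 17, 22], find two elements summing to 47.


Two pointers: lo=0, hi=5
No pair sums to 47


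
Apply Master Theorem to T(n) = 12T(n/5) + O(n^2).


a=12, b=5, c=2. log_5(12)=1.544 < c=2. Case 3: O(n^c) = O(n^2)
Complexity: O(n^2)


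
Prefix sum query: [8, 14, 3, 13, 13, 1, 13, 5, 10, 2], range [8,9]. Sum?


Prefix sums: [0, 8, 22, 25, 38, 51, 52, 65, 70, 80, 82]
Sum[8..9] = prefix[10] - prefix[8] = 82 - 70 = 12


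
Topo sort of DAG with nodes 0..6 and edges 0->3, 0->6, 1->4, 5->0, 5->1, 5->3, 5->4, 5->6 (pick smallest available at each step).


Kahn's algorithm, process smallest node first
Order: [2, 5, 0, 1, 3, 4, 6]


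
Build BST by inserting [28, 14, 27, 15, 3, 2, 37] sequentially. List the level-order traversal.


Root = 28; build tree by BST insertion.
Level-Order traversal: [28, 14, 37, 3, 27, 2, 15]


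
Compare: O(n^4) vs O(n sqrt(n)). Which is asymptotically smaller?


n^1.5 grows slower than quartic
O(n sqrt(n)) is asymptotically smaller; O(n^4) grows faster


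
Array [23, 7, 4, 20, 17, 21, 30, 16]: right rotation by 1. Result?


Right rotate by 1: [16, 23, 7, 4, 20, 17, 21, 30]


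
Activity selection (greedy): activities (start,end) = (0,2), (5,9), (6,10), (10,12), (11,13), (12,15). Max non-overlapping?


Greedy: pick earliest-ending, then skip overlaps.
Selected (4 activities): [(0, 2), (5, 9), (10, 12), (12, 15)]


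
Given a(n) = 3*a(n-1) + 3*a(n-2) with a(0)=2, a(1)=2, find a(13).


Build bottom-up:
...a(11)=1818612, a(12)=6894882, a(13)=3*6894882+3*1818612=26140482


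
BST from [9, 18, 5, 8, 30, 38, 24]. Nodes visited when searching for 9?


BST root = 9
Search for 9: compare at each node
Path: [9]


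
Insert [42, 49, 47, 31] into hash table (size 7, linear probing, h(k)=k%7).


Insertions: 42->slot 0; 49->slot 1; 47->slot 5; 31->slot 3
Table: [42, 49, None, 31, None, 47, None]


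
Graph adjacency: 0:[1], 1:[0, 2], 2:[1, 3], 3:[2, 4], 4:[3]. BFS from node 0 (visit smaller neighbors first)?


BFS queue: start with [0]
Visit order: [0, 1, 2, 3, 4]


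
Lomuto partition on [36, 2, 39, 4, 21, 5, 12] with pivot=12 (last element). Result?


Elements <= 12 go left of pivot.
Result: [2, 4, 5, 12, 21, 39, 36], pivot at index 3


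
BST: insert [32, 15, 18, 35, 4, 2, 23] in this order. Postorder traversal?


Root = 32; build tree by BST insertion.
Postorder traversal: [2, 4, 23, 18, 15, 35, 32]


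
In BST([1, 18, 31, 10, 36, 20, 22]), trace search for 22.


BST root = 1
Search for 22: compare at each node
Path: [1, 18, 31, 20, 22]


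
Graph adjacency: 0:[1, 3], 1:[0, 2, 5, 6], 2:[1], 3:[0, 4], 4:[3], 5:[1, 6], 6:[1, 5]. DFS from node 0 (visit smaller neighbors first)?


DFS stack-based: start with [0]
Visit order: [0, 1, 2, 5, 6, 3, 4]


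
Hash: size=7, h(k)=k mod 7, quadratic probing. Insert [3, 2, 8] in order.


Insertions: 3->slot 3; 2->slot 2; 8->slot 1
Table: [None, 8, 2, 3, None, None, None]


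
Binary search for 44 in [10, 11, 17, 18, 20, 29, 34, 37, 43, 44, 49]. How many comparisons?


Search for 44:
[0,10] mid=5 arr[5]=29
[6,10] mid=8 arr[8]=43
[9,10] mid=9 arr[9]=44
Total: 3 comparisons


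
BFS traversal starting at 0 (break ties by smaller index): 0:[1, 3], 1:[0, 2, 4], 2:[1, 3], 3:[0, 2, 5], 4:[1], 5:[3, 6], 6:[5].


BFS queue: start with [0]
Visit order: [0, 1, 3, 2, 4, 5, 6]


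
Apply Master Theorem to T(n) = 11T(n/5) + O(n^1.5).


a=11, b=5, c=1.5. log_5(11)=1.490 < c=1.5. Case 3: O(n^c) = O(n^1.500)
Complexity: O(n^1.500)


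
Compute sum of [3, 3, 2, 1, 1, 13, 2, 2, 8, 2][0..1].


Prefix sums: [0, 3, 6, 8, 9, 10, 23, 25, 27, 35, 37]
Sum[0..1] = prefix[2] - prefix[0] = 6 - 0 = 6


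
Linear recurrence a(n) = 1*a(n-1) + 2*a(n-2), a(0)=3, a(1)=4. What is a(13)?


Build bottom-up:
...a(11)=4778, a(12)=9558, a(13)=1*9558+2*4778=19114


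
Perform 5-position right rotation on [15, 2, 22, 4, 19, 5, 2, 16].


Right rotate by 5: [4, 19, 5, 2, 16, 15, 2, 22]


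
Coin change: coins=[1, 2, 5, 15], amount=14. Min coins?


dp[0]=0; dp[i]=1+min(dp[i-c] for c in coins)
...dp[9]=3, dp[10]=2, dp[11]=3, dp[12]=3, dp[13]=4, dp[14]=4
Minimum coins for 14 = 4


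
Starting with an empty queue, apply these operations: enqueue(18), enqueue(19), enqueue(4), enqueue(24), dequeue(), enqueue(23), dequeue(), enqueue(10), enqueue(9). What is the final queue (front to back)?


enqueue(18) -> [18]
enqueue(19) -> [18, 19]
enqueue(4) -> [18, 19, 4]
enqueue(24) -> [18, 19, 4, 24]
dequeue() returns 18 -> [19, 4, 24]
enqueue(23) -> [19, 4, 24, 23]
dequeue() returns 19 -> [4, 24, 23]
enqueue(10) -> [4, 24, 23, 10]
enqueue(9) -> [4, 24, 23, 10, 9]
Final queue (front to back): [4, 24, 23, 10, 9]


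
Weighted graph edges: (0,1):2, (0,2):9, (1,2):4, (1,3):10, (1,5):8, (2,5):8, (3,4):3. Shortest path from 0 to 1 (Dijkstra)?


Dijkstra from 0:
Distances: {0: 0, 1: 2, 2: 6, 3: 12, 4: 15, 5: 10}
Shortest distance to 1 = 2, path = [0, 1]


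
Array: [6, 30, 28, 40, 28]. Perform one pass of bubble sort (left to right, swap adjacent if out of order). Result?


After one pass: [6, 28, 30, 28, 40]


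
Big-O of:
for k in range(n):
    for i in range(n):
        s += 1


Per nesting level: O(n) * O(n) = O(n^2)
Complexity: O(n^2)


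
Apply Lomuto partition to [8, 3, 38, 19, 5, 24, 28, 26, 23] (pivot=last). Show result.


Elements <= 23 go left of pivot.
Result: [8, 3, 19, 5, 23, 24, 28, 26, 38], pivot at index 4


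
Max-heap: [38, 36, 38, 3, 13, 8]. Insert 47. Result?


Append 47: [38, 36, 38, 3, 13, 8, 47]
Bubble up: swap idx 6(47) with idx 2(38); swap idx 2(47) with idx 0(38)
Result: [47, 36, 38, 3, 13, 8, 38]


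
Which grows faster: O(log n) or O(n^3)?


logarithmic grows slower than cubic
O(log n) is asymptotically smaller; O(n^3) grows faster


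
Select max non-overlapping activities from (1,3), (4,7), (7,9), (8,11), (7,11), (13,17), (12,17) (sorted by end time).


Greedy: pick earliest-ending, then skip overlaps.
Selected (4 activities): [(1, 3), (4, 7), (7, 9), (13, 17)]
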